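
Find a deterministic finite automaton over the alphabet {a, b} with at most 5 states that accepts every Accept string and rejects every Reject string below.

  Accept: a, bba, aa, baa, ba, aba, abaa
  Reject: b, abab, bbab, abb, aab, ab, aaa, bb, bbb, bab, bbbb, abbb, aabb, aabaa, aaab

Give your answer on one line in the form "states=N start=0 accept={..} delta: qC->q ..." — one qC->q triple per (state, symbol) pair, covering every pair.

Grow the machine one transition at a time. Run the examples from 0; the earliest place one falls off (shortest prefix, ties alphabetical) gets sent to the lowest-numbered state that keeps every Accept/Reject pair distinguishable — a pair clashes when both reach the same state with identical unread suffix — and to a fresh state only if none does.
a: 0a undefined. 0a->0: no, a/aaa meet in 0. Open state 1: 0a->1.
b: 0b undefined. 0b->0: ok.
aa: 1a undefined. 1a->0: no, a/aaa meet in 1. 1a->1: no, a/aaa meet in 1. Open state 2: 1a->2.
ab: 1b undefined. 1b->0: ok.
aaa: 2a undefined. 2a->0: ok.
aab: 2b undefined. 2b->0: no, aa/aabaa meet in 2. 2b->1: no, a/aab meet in 1. 2b->2: no, a/aabaa meet in 1. Open state 3: 2b->3.
aaba: 3a undefined. 3a->0: no, a/aabaa meet in 1. 3a->1: no, aa/aabaa meet in 2. 3a->2: ok.
aabb: 3b undefined. 3b->0: ok.
All examples now run through 4 states with every (state, symbol) defined. Accept strings end in {1,2}, Reject strings end in {0,3}; accept={1,2}.

states=4 start=0 accept={1,2} delta: 0a->1 0b->0 1a->2 1b->0 2a->0 2b->3 3a->2 3b->0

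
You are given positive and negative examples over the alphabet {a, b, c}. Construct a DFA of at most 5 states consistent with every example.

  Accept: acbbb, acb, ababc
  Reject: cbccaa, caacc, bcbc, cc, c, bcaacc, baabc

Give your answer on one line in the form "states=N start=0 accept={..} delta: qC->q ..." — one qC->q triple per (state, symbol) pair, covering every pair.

states=3 start=0 accept={1} delta: 0a->0 0b->1 0c->0 1a->2 1b->0 1c->0 2a->0 2b->2 2c->1

Fold the examples into a partial DFA from state 0: repeatedly fix the first undefined (state, symbol) met by the shortest-then-alphabetical prefix, trying targets in increasing order and rejecting any under which an Accept and a Reject string meet in one state with the same remainder; add a state when all current targets are rejected. Accepting states are where Accept strings end.
a: 0a undefined. 0a->0: ok.
b: 0b undefined. 0b->0: no, ababc/c meet in 0 with "c" left. Open state 1: 0b->1.
c: 0c undefined. 0c->0: ok.
ba: 1a undefined. 1a->0: no, ababc/baabc meet in 1 with "c" left. 1a->1: no, ababc/baabc meet in 1 with "bc" left. Open state 2: 1a->2.
bc: 1c undefined. 1c->0: ok.
baa: 2a undefined. 2a->0: ok.
abab: 2b undefined. 2b->0: no, ababc/cbccaa meet in 0. 2b->1: no, ababc/cbccaa meet in 0. 2b->2: ok.
acbb: 1b undefined. 1b->0: ok.
ababc: 2c undefined. 2c->0: no, ababc/cbccaa meet in 0. 2c->1: ok.
All examples now run through 3 states with every (state, symbol) defined. Accept strings end in {1}, Reject strings end in {0}; accept={1}.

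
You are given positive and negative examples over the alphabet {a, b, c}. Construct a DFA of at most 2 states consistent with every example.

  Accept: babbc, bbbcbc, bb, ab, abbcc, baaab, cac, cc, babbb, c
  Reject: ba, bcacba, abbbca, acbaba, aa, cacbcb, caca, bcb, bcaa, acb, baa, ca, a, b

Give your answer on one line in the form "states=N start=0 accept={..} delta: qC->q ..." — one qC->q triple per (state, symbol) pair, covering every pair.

states=2 start=0 accept={0} delta: 0a->1 0b->1 0c->0 1a->1 1b->0 1c->0

Grow the machine one transition at a time. Run the examples from 0; the earliest place one falls off (shortest prefix, ties alphabetical) gets sent to the lowest-numbered state that keeps every Accept/Reject pair distinguishable — a pair clashes when both reach the same state with identical unread suffix — and to a fresh state only if none does.
a: 0a undefined. 0a->0: no, ab/b meet in 0 with "b" left. Open state 1: 0a->1.
b: 0b undefined. 0b->0: no, bb/b meet in 0. 0b->1: ok.
c: 0c undefined. 0c->0: ok.
aa: 1a undefined. 1a->0: no, baaab/baa meet in 1. 1a->1: ok.
ab: 1b undefined. 1b->0: ok.
ac: 1c undefined. 1c->0: ok.
All examples now run through 2 states with every (state, symbol) defined. Accept strings end in {0}, Reject strings end in {1}; accept={0}.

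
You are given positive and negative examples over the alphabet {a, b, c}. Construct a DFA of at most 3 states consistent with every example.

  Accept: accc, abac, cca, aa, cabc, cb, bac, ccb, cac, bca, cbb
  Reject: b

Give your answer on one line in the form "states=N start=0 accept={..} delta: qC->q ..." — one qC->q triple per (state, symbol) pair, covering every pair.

states=3 start=0 accept={0,2} delta: 0a->0 0b->1 0c->1 1a->1 1b->2 1c->2 2a->0 2b->0 2c->0

Fold the examples into a partial DFA from state 0: repeatedly fix the first undefined (state, symbol) met by the shortest-then-alphabetical prefix, trying targets in increasing order and rejecting any under which an Accept and a Reject string meet in one state with the same remainder; add a state when all current targets are rejected. Accepting states are where Accept strings end.
a: 0a undefined. 0a->0: ok.
b: 0b undefined. 0b->0: no, aa/b meet in 0. Open state 1: 0b->1.
c: 0c undefined. 0c->0: no, cb/b meet in 1. 0c->1: ok.
ba: 1a undefined. 1a->0: no, abac/b meet in 1. 1a->1: ok.
bc: 1c undefined. 1c->0: no, accc/b meet in 1. 1c->1: no, accc/b meet in 1. Open state 2: 1c->2.
cb: 1b undefined. 1b->0: no, cabc/b meet in 1. 1b->1: no, cb/b meet in 1. 1b->2: ok.
bca: 2a undefined. 2a->0: ok.
cbb: 2b undefined. 2b->0: ok.
accc: 2c undefined. 2c->0: ok.
All examples now run through 3 states with every (state, symbol) defined. Accept strings end in {0,2}, Reject strings end in {1}; accept={0,2}.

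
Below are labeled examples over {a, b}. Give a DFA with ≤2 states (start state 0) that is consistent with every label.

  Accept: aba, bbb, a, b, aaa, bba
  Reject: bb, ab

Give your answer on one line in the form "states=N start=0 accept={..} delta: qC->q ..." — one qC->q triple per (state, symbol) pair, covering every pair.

State merging on the prefix tree: take the shortest (then alphabetical) example prefix whose next move is undefined and point that move at state 0, else 1, else 2, ...; a target is out if some Accept/Reject pair would then sit in one state with the same input left (inseparable). If every existing state is out, open a new one.
a: 0a undefined. 0a->0: no, b/ab meet in 0 with "b" left. Open state 1: 0a->1.
b: 0b undefined. 0b->0: no, bbb/bb meet in 0. 0b->1: ok.
aa: 1a undefined. 1a->0: ok.
ab: 1b undefined. 1b->0: ok.
All examples now run through 2 states with every (state, symbol) defined. Accept strings end in {1}, Reject strings end in {0}; accept={1}.

states=2 start=0 accept={1} delta: 0a->1 0b->1 1a->0 1b->0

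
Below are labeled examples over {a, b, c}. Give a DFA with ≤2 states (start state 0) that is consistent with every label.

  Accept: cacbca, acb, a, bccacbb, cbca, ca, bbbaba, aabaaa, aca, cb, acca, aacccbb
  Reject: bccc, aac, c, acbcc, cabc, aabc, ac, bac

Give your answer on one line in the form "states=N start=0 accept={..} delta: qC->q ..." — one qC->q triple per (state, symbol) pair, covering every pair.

Grow the machine one transition at a time. Run the examples from 0; the earliest place one falls off (shortest prefix, ties alphabetical) gets sent to the lowest-numbered state that keeps every Accept/Reject pair distinguishable — a pair clashes when both reach the same state with identical unread suffix — and to a fresh state only if none does.
a: 0a undefined. 0a->0: ok.
b: 0b undefined. 0b->0: ok.
c: 0c undefined. 0c->0: no, cacbca/bccc meet in 0. Open state 1: 0c->1.
ca: 1a undefined. 1a->0: ok.
cb: 1b undefined. 1b->0: ok.
acc: 1c undefined. 1c->0: no, cacbca/acbcc meet in 0. 1c->1: ok.
All examples now run through 2 states with every (state, symbol) defined. Accept strings end in {0}, Reject strings end in {1}; accept={0}.

states=2 start=0 accept={0} delta: 0a->0 0b->0 0c->1 1a->0 1b->0 1c->1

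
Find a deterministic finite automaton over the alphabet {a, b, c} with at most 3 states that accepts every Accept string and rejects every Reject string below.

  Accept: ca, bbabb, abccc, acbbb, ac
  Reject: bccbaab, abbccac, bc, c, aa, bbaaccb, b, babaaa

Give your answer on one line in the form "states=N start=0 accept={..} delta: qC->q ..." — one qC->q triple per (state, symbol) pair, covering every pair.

Grow the machine one transition at a time. Run the examples from 0; the earliest place one falls off (shortest prefix, ties alphabetical) gets sent to the lowest-numbered state that keeps every Accept/Reject pair distinguishable — a pair clashes when both reach the same state with identical unread suffix — and to a fresh state only if none does.
a: 0a undefined. 0a->0: no, ac/c meet in 0 with "c" left. Open state 1: 0a->1.
b: 0b undefined. 0b->0: ok.
c: 0c undefined. 0c->0: ok.
aa: 1a undefined. 1a->0: ok.
ab: 1b undefined. 1b->0: no, ca/babaaa meet in 1. 1b->1: ok.
ac: 1c undefined. 1c->0: no, abccc/bccbaab meet in 0. 1c->1: ok.
All examples now run through 2 states with every (state, symbol) defined. Accept strings end in {1}, Reject strings end in {0}; accept={1}.

states=2 start=0 accept={1} delta: 0a->1 0b->0 0c->0 1a->0 1b->1 1c->1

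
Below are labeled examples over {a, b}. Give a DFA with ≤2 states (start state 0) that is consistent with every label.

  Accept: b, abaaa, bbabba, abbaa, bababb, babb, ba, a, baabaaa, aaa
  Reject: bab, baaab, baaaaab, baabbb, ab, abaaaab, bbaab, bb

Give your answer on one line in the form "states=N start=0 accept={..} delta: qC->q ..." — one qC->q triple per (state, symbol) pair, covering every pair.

Fold the examples into a partial DFA from state 0: repeatedly fix the first undefined (state, symbol) met by the shortest-then-alphabetical prefix, trying targets in increasing order and rejecting any under which an Accept and a Reject string meet in one state with the same remainder; add a state when all current targets are rejected. Accepting states are where Accept strings end.
a: 0a undefined. 0a->0: no, b/ab meet in 0 with "b" left. Open state 1: 0a->1.
b: 0b undefined. 0b->0: no, b/bb meet in 0. 0b->1: ok.
aa: 1a undefined. 1a->0: no, b/bab meet in 1. 1a->1: ok.
ab: 1b undefined. 1b->0: ok.
All examples now run through 2 states with every (state, symbol) defined. Accept strings end in {1}, Reject strings end in {0}; accept={1}.

states=2 start=0 accept={1} delta: 0a->1 0b->1 1a->1 1b->0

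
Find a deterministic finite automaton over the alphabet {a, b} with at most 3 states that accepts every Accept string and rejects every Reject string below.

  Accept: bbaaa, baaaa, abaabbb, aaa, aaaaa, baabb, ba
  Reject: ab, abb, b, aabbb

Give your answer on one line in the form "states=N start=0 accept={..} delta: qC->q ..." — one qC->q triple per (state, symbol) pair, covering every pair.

states=3 start=0 accept={0,2} delta: 0a->0 0b->1 1a->2 1b->1 2a->2 2b->2

State merging on the prefix tree: take the shortest (then alphabetical) example prefix whose next move is undefined and point that move at state 0, else 1, else 2, ...; a target is out if some Accept/Reject pair would then sit in one state with the same input left (inseparable). If every existing state is out, open a new one.
a: 0a undefined. 0a->0: ok.
b: 0b undefined. 0b->0: no, bbaaa/ab meet in 0. Open state 1: 0b->1.
ba: 1a undefined. 1a->0: no, abaabbb/aabbb meet in 1 with "bb" left. 1a->1: no, baaaa/ab meet in 1. Open state 2: 1a->2.
bb: 1b undefined. 1b->0: no, bbaaa/abb meet in 0. 1b->1: ok.
baa: 2a undefined. 2a->0: no, abaabbb/ab meet in 1. 2a->1: no, baaaa/ab meet in 1. 2a->2: ok.
baab: 2b undefined. 2b->0: no, abaabbb/ab meet in 1. 2b->1: no, abaabbb/ab meet in 1. 2b->2: ok.
All examples now run through 3 states with every (state, symbol) defined. Accept strings end in {0,2}, Reject strings end in {1}; accept={0,2}.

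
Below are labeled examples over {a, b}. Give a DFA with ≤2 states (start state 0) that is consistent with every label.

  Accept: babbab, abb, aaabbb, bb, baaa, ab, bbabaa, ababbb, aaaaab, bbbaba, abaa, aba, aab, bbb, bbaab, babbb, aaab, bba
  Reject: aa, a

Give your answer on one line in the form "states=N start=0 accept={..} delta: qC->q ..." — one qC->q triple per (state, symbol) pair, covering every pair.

State merging on the prefix tree: take the shortest (then alphabetical) example prefix whose next move is undefined and point that move at state 0, else 1, else 2, ...; a target is out if some Accept/Reject pair would then sit in one state with the same input left (inseparable). If every existing state is out, open a new one.
a: 0a undefined. 0a->0: ok.
b: 0b undefined. 0b->0: no, babbab/aa meet in 0. Open state 1: 0b->1.
ba: 1a undefined. 1a->0: no, baaa/aa meet in 0. 1a->1: ok.
bb: 1b undefined. 1b->0: no, babbab/aa meet in 0. 1b->1: ok.
All examples now run through 2 states with every (state, symbol) defined. Accept strings end in {1}, Reject strings end in {0}; accept={1}.

states=2 start=0 accept={1} delta: 0a->0 0b->1 1a->1 1b->1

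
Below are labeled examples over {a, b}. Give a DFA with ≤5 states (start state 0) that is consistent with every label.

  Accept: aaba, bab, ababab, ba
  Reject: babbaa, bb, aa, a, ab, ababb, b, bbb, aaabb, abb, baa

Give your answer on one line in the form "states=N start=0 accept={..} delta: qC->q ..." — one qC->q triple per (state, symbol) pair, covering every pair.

State merging on the prefix tree: take the shortest (then alphabetical) example prefix whose next move is undefined and point that move at state 0, else 1, else 2, ...; a target is out if some Accept/Reject pair would then sit in one state with the same input left (inseparable). If every existing state is out, open a new one.
a: 0a undefined. 0a->0: ok.
b: 0b undefined. 0b->0: no, aaba/babbaa meet in 0. Open state 1: 0b->1.
ba: 1a undefined. 1a->0: no, aaba/aa meet in 0. 1a->1: no, aaba/ab meet in 1. Open state 2: 1a->2.
bb: 1b undefined. 1b->0: ok.
baa: 2a undefined. 2a->0: ok.
bab: 2b undefined. 2b->0: no, bab/babbaa meet in 0. 2b->1: no, bab/ab meet in 1. 2b->2: no, aaba/ababb meet in 2. Open state 3: 2b->3.
babb: 3b undefined. 3b->0: ok.
ababa: 3a undefined. 3a->0: no, ababab/ab meet in 1. 3a->1: no, ababab/babbaa meet in 0. 3a->2: ok.
All examples now run through 4 states with every (state, symbol) defined. Accept strings end in {2,3}, Reject strings end in {0,1}; accept={2,3}.

states=4 start=0 accept={2,3} delta: 0a->0 0b->1 1a->2 1b->0 2a->0 2b->3 3a->2 3b->0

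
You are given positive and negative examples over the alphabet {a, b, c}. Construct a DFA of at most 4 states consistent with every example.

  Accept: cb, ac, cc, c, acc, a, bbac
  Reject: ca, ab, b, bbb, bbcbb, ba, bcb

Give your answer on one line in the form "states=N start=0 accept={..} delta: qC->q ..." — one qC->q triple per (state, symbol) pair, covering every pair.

Fold the examples into a partial DFA from state 0: repeatedly fix the first undefined (state, symbol) met by the shortest-then-alphabetical prefix, trying targets in increasing order and rejecting any under which an Accept and a Reject string meet in one state with the same remainder; add a state when all current targets are rejected. Accepting states are where Accept strings end.
a: 0a undefined. 0a->0: ok.
b: 0b undefined. 0b->0: no, cb/bcb meet in 0 with "cb" left. Open state 1: 0b->1.
c: 0c undefined. 0c->0: no, cb/ab meet in 1. 0c->1: no, ac/ab meet in 1. Open state 2: 0c->2.
ba: 1a undefined. 1a->0: no, a/ba meet in 0. 1a->1: ok.
bb: 1b undefined. 1b->0: ok.
bc: 1c undefined. 1c->0: ok.
ca: 2a undefined. 2a->0: no, a/ca meet in 0. 2a->1: ok.
cb: 2b undefined. 2b->0: ok.
cc: 2c undefined. 2c->0: ok.
All examples now run through 3 states with every (state, symbol) defined. Accept strings end in {0,2}, Reject strings end in {1}; accept={0,2}.

states=3 start=0 accept={0,2} delta: 0a->0 0b->1 0c->2 1a->1 1b->0 1c->0 2a->1 2b->0 2c->0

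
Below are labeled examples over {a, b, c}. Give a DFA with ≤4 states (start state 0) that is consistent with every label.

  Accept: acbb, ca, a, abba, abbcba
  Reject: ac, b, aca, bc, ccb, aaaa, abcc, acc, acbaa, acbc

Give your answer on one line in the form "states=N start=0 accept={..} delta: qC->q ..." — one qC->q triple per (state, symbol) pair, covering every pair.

Fold the examples into a partial DFA from state 0: repeatedly fix the first undefined (state, symbol) met by the shortest-then-alphabetical prefix, trying targets in increasing order and rejecting any under which an Accept and a Reject string meet in one state with the same remainder; add a state when all current targets are rejected. Accepting states are where Accept strings end.
a: 0a undefined. 0a->0: no, ca/aca meet in 0 with "ca" left. Open state 1: 0a->1.
b: 0b undefined. 0b->0: ok.
c: 0c undefined. 0c->0: ok.
aa: 1a undefined. 1a->0: ok.
ab: 1b undefined. 1b->0: ok.
ac: 1c undefined. 1c->0: no, acbb/ac meet in 0. 1c->1: no, acbb/b meet in 0. Open state 2: 1c->2.
aca: 2a undefined. 2a->0: ok.
acb: 2b undefined. 2b->0: no, acbb/b meet in 0. 2b->1: no, acbb/b meet in 0. 2b->2: no, acbb/ac meet in 2. Open state 3: 2b->3.
acc: 2c undefined. 2c->0: ok.
acba: 3a undefined. 3a->0: no, ca/acbaa meet in 1. 3a->1: ok.
acbb: 3b undefined. 3b->0: no, acbb/b meet in 0. 3b->1: ok.
acbc: 3c undefined. 3c->0: ok.
All examples now run through 4 states with every (state, symbol) defined. Accept strings end in {1}, Reject strings end in {0,2}; accept={1}.

states=4 start=0 accept={1} delta: 0a->1 0b->0 0c->0 1a->0 1b->0 1c->2 2a->0 2b->3 2c->0 3a->1 3b->1 3c->0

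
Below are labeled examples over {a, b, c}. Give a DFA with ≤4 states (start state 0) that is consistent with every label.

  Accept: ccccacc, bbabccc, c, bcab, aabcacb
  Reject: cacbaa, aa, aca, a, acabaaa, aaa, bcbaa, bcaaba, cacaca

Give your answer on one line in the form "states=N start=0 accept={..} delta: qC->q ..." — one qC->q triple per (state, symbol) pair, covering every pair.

states=4 start=0 accept={1} delta: 0a->0 0b->0 0c->1 1a->2 1b->0 1c->1 2a->0 2b->1 2c->3 3a->0 3b->1 3c->1

Grow the machine one transition at a time. Run the examples from 0; the earliest place one falls off (shortest prefix, ties alphabetical) gets sent to the lowest-numbered state that keeps every Accept/Reject pair distinguishable — a pair clashes when both reach the same state with identical unread suffix — and to a fresh state only if none does.
a: 0a undefined. 0a->0: ok.
b: 0b undefined. 0b->0: ok.
c: 0c undefined. 0c->0: no, ccccacc/cacbaa meet in 0. Open state 1: 0c->1.
ca: 1a undefined. 1a->0: no, bcab/aa meet in 0. 1a->1: no, c/aca meet in 1. Open state 2: 1a->2.
cc: 1c undefined. 1c->0: no, ccccacc/aa meet in 0. 1c->1: ok.
bcb: 1b undefined. 1b->0: ok.
cac: 2c undefined. 2c->0: no, aabcacb/cacbaa meet in 0. 2c->1: no, aabcacb/cacbaa meet in 0. 2c->2: no, ccccacc/aca meet in 2. Open state 3: 2c->3.
acab: 2b undefined. 2b->0: no, bcab/aa meet in 0. 2b->1: ok.
bcaa: 2a undefined. 2a->0: ok.
caca: 3a undefined. 3a->0: ok.
cacb: 3b undefined. 3b->0: no, aabcacb/cacbaa meet in 0. 3b->1: ok.
ccccacc: 3c undefined. 3c->0: no, ccccacc/cacbaa meet in 0. 3c->1: ok.
All examples now run through 4 states with every (state, symbol) defined. Accept strings end in {1}, Reject strings end in {0,2}; accept={1}.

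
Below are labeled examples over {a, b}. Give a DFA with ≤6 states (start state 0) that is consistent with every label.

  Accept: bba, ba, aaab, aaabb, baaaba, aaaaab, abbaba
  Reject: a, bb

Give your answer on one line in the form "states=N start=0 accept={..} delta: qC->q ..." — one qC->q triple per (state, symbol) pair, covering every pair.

Grow the machine one transition at a time. Run the examples from 0; the earliest place one falls off (shortest prefix, ties alphabetical) gets sent to the lowest-numbered state that keeps every Accept/Reject pair distinguishable — a pair clashes when both reach the same state with identical unread suffix — and to a fresh state only if none does.
a: 0a undefined. 0a->0: no, aaabb/bb meet in 0 with "bb" left. Open state 1: 0a->1.
b: 0b undefined. 0b->0: no, bba/a meet in 1. 0b->1: ok.
aa: 1a undefined. 1a->0: no, aaab/bb meet in 1 with "b" left. 1a->1: no, ba/a meet in 1. Open state 2: 1a->2.
ab: 1b undefined. 1b->0: no, bba/a meet in 1. 1b->1: ok.
aaa: 2a undefined. 2a->0: no, aaab/a meet in 1. 2a->1: no, aaab/a meet in 1. 2a->2: ok.
aaab: 2b undefined. 2b->0: no, aaabb/a meet in 1. 2b->1: no, aaab/a meet in 1. 2b->2: ok.
All examples now run through 3 states with every (state, symbol) defined. Accept strings end in {2}, Reject strings end in {1}; accept={2}.

states=3 start=0 accept={2} delta: 0a->1 0b->1 1a->2 1b->1 2a->2 2b->2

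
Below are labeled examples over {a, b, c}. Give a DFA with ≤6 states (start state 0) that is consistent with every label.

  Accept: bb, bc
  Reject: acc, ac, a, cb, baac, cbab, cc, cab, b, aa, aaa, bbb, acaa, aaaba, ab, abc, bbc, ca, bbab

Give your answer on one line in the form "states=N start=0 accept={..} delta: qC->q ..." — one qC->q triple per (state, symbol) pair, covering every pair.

Grow the machine one transition at a time. Run the examples from 0; the earliest place one falls off (shortest prefix, ties alphabetical) gets sent to the lowest-numbered state that keeps every Accept/Reject pair distinguishable — a pair clashes when both reach the same state with identical unread suffix — and to a fresh state only if none does.
a: 0a undefined. 0a->0: no, bc/abc meet in 0 with "bc" left. Open state 1: 0a->1.
b: 0b undefined. 0b->0: no, bb/b meet in 0. 0b->1: no, bb/ab meet in 1 with "b" left. Open state 2: 0b->2.
c: 0c undefined. 0c->0: ok.
aa: 1a undefined. 1a->0: ok.
ab: 1b undefined. 1b->0: ok.
ac: 1c undefined. 1c->0: ok.
ba: 2a undefined. 2a->0: ok.
bb: 2b undefined. 2b->0: no, bb/acc meet in 0. 2b->1: no, bb/a meet in 1. 2b->2: no, bb/cb meet in 2. Open state 3: 2b->3.
bc: 2c undefined. 2c->0: no, bc/acc meet in 0. 2c->1: no, bc/a meet in 1. 2c->2: no, bc/cb meet in 2. 2c->3: ok.
bba: 3a undefined. 3a->0: ok.
bbb: 3b undefined. 3b->0: ok.
bbc: 3c undefined. 3c->0: ok.
All examples now run through 4 states with every (state, symbol) defined. Accept strings end in {3}, Reject strings end in {0,1,2}; accept={3}.

states=4 start=0 accept={3} delta: 0a->1 0b->2 0c->0 1a->0 1b->0 1c->0 2a->0 2b->3 2c->3 3a->0 3b->0 3c->0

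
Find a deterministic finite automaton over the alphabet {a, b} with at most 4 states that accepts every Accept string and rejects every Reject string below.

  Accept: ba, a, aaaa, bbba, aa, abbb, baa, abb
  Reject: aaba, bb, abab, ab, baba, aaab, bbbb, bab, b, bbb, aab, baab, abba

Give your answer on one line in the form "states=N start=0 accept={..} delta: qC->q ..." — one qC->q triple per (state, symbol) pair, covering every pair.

Grow the machine one transition at a time. Run the examples from 0; the earliest place one falls off (shortest prefix, ties alphabetical) gets sent to the lowest-numbered state that keeps every Accept/Reject pair distinguishable — a pair clashes when both reach the same state with identical unread suffix — and to a fresh state only if none does.
a: 0a undefined. 0a->0: no, ba/aaba meet in 0 with "ba" left. Open state 1: 0a->1.
b: 0b undefined. 0b->0: ok.
aa: 1a undefined. 1a->0: no, ba/aaba meet in 1. 1a->1: ok.
ab: 1b undefined. 1b->0: no, ba/aaba meet in 1. 1b->1: no, ba/aaba meet in 1. Open state 2: 1b->2.
aba: 2a undefined. 2a->0: ok.
abb: 2b undefined. 2b->0: no, ba/abba meet in 1. 2b->1: no, ba/abba meet in 1. 2b->2: no, abbb/ab meet in 2. Open state 3: 2b->3.
abba: 3a undefined. 3a->0: ok.
abbb: 3b undefined. 3b->0: no, abbb/aaba meet in 0. 3b->1: ok.
All examples now run through 4 states with every (state, symbol) defined. Accept strings end in {1,3}, Reject strings end in {0,2}; accept={1,3}.

states=4 start=0 accept={1,3} delta: 0a->1 0b->0 1a->1 1b->2 2a->0 2b->3 3a->0 3b->1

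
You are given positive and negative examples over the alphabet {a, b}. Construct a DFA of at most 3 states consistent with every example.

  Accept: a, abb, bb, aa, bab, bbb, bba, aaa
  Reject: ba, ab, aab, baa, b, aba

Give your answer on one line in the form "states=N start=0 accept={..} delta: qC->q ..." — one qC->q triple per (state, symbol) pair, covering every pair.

states=3 start=0 accept={0,2} delta: 0a->0 0b->1 1a->1 1b->2 2a->0 2b->0

Fold the examples into a partial DFA from state 0: repeatedly fix the first undefined (state, symbol) met by the shortest-then-alphabetical prefix, trying targets in increasing order and rejecting any under which an Accept and a Reject string meet in one state with the same remainder; add a state when all current targets are rejected. Accepting states are where Accept strings end.
a: 0a undefined. 0a->0: ok.
b: 0b undefined. 0b->0: no, a/ba meet in 0. Open state 1: 0b->1.
ba: 1a undefined. 1a->0: no, a/ba meet in 0. 1a->1: ok.
bb: 1b undefined. 1b->0: no, bbb/ba meet in 1. 1b->1: no, abb/ba meet in 1. Open state 2: 1b->2.
bba: 2a undefined. 2a->0: ok.
bbb: 2b undefined. 2b->0: ok.
All examples now run through 3 states with every (state, symbol) defined. Accept strings end in {0,2}, Reject strings end in {1}; accept={0,2}.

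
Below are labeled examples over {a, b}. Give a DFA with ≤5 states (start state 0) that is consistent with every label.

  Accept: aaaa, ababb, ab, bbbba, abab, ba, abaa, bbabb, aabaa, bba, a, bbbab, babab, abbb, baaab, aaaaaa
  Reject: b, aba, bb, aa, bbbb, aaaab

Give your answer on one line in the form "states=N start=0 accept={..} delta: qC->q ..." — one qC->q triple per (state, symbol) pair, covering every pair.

states=5 start=0 accept={1,3,4} delta: 0a->1 0b->0 1a->2 1b->1 2a->3 2b->1 3a->4 3b->1 4a->0 4b->0

State merging on the prefix tree: take the shortest (then alphabetical) example prefix whose next move is undefined and point that move at state 0, else 1, else 2, ...; a target is out if some Accept/Reject pair would then sit in one state with the same input left (inseparable). If every existing state is out, open a new one.
a: 0a undefined. 0a->0: no, aaaa/aa meet in 0. Open state 1: 0a->1.
b: 0b undefined. 0b->0: ok.
aa: 1a undefined. 1a->0: no, aaaa/b meet in 0. 1a->1: no, aaaa/aa meet in 1. Open state 2: 1a->2.
ab: 1b undefined. 1b->0: no, ababb/b meet in 0. 1b->1: ok.
aaa: 2a undefined. 2a->0: no, aaaa/aaaab meet in 1. 2a->1: no, aaaa/aba meet in 2. 2a->2: no, aaaa/aba meet in 2. Open state 3: 2a->3.
aab: 2b undefined. 2b->0: no, ababb/b meet in 0. 2b->1: ok.
aaaa: 3a undefined. 3a->0: no, aaaa/b meet in 0. 3a->1: no, aaaa/aaaab meet in 1. 3a->2: no, aaaa/aba meet in 2. 3a->3: no, baaab/aaaab meet in 3 with "b" left. Open state 4: 3a->4.
aaaaa: 4a undefined. 4a->0: ok.
aaaab: 4b undefined. 4b->0: ok.
baaab: 3b undefined. 3b->0: no, baaab/b meet in 0. 3b->1: ok.
All examples now run through 5 states with every (state, symbol) defined. Accept strings end in {1,3,4}, Reject strings end in {0,2}; accept={1,3,4}.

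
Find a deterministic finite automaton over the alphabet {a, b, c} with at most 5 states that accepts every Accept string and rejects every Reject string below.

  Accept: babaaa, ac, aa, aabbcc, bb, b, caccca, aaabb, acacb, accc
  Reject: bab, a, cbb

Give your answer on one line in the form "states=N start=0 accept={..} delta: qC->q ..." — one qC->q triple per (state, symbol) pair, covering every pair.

Fold the examples into a partial DFA from state 0: repeatedly fix the first undefined (state, symbol) met by the shortest-then-alphabetical prefix, trying targets in increasing order and rejecting any under which an Accept and a Reject string meet in one state with the same remainder; add a state when all current targets are rejected. Accepting states are where Accept strings end.
a: 0a undefined. 0a->0: no, aa/a meet in 0. Open state 1: 0a->1.
b: 0b undefined. 0b->0: ok.
c: 0c undefined. 0c->0: no, bb/cbb meet in 0. 0c->1: ok.
aa: 1a undefined. 1a->0: no, aaabb/cbb meet in 1 with "bb" left. 1a->1: no, aa/a meet in 1. Open state 2: 1a->2.
ac: 1c undefined. 1c->0: ok.
cb: 1b undefined. 1b->0: no, ac/bab meet in 0. 1b->1: ok.
aaa: 2a undefined. 2a->0: no, babaaa/bab meet in 1. 2a->1: no, aaabb/bab meet in 1. 2a->2: ok.
aab: 2b undefined. 2b->0: ok.
cac: 2c undefined. 2c->0: no, caccca/bab meet in 1. 2c->1: ok.
All examples now run through 3 states with every (state, symbol) defined. Accept strings end in {0,2}, Reject strings end in {1}; accept={0,2}.

states=3 start=0 accept={0,2} delta: 0a->1 0b->0 0c->1 1a->2 1b->1 1c->0 2a->2 2b->0 2c->1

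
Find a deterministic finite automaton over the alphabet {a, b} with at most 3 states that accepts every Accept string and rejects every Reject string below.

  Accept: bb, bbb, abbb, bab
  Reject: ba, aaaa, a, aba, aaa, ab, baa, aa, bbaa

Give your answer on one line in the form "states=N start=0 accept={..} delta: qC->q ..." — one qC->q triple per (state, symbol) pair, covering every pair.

states=3 start=0 accept={2} delta: 0a->0 0b->1 1a->1 1b->2 2a->0 2b->2

Grow the machine one transition at a time. Run the examples from 0; the earliest place one falls off (shortest prefix, ties alphabetical) gets sent to the lowest-numbered state that keeps every Accept/Reject pair distinguishable — a pair clashes when both reach the same state with identical unread suffix — and to a fresh state only if none does.
a: 0a undefined. 0a->0: ok.
b: 0b undefined. 0b->0: no, bb/ba meet in 0. Open state 1: 0b->1.
ba: 1a undefined. 1a->0: no, bab/ab meet in 1. 1a->1: ok.
bb: 1b undefined. 1b->0: no, bb/aaaa meet in 0. 1b->1: no, bb/ba meet in 1. Open state 2: 1b->2.
bba: 2a undefined. 2a->0: ok.
bbb: 2b undefined. 2b->0: no, bbb/aaaa meet in 0. 2b->1: no, bbb/ba meet in 1. 2b->2: ok.
All examples now run through 3 states with every (state, symbol) defined. Accept strings end in {2}, Reject strings end in {0,1}; accept={2}.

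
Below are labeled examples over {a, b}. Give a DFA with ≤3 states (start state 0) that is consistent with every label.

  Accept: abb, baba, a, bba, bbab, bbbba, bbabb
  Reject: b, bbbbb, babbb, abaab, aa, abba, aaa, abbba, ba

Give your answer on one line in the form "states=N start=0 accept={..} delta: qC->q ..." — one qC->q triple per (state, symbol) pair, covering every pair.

Grow the machine one transition at a time. Run the examples from 0; the earliest place one falls off (shortest prefix, ties alphabetical) gets sent to the lowest-numbered state that keeps every Accept/Reject pair distinguishable — a pair clashes when both reach the same state with identical unread suffix — and to a fresh state only if none does.
a: 0a undefined. 0a->0: no, a/aa meet in 0. Open state 1: 0a->1.
b: 0b undefined. 0b->0: no, a/ba meet in 1. 0b->1: no, a/b meet in 1. Open state 2: 0b->2.
aa: 1a undefined. 1a->0: no, a/aaa meet in 1. 1a->1: no, a/aa meet in 1. 1a->2: ok.
ab: 1b undefined. 1b->0: no, abb/b meet in 2. 1b->1: ok.
ba: 2a undefined. 2a->0: no, baba/aaa meet in 0. 2a->1: no, abb/babbb meet in 1. 2a->2: ok.
bb: 2b undefined. 2b->0: ok.
All examples now run through 3 states with every (state, symbol) defined. Accept strings end in {1}, Reject strings end in {0,2}; accept={1}.

states=3 start=0 accept={1} delta: 0a->1 0b->2 1a->2 1b->1 2a->2 2b->0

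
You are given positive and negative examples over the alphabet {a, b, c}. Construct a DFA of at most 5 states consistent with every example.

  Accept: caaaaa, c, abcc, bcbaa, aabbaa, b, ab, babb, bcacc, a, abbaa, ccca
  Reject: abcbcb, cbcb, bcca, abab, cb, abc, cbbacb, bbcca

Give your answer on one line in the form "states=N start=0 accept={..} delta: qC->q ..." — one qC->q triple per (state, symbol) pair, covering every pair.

states=5 start=0 accept={0,1,2,4} delta: 0a->0 0b->1 0c->2 1a->1 1b->3 1c->3 2a->0 2b->3 2c->0 3a->0 3b->0 3c->4 4a->3 4b->3 4c->4

State merging on the prefix tree: take the shortest (then alphabetical) example prefix whose next move is undefined and point that move at state 0, else 1, else 2, ...; a target is out if some Accept/Reject pair would then sit in one state with the same input left (inseparable). If every existing state is out, open a new one.
a: 0a undefined. 0a->0: ok.
b: 0b undefined. 0b->0: no, c/abc meet in 0 with "c" left. Open state 1: 0b->1.
c: 0c undefined. 0c->0: no, b/cb meet in 1. 0c->1: no, ccca/bcca meet in 1 with "cca" left. Open state 2: 0c->2.
ba: 1a undefined. 1a->0: no, b/abab meet in 1. 1a->1: ok.
bb: 1b undefined. 1b->0: no, aabbaa/abab meet in 0. 1b->1: no, aabbaa/abab meet in 1. 1b->2: no, c/abab meet in 2. Open state 3: 1b->3.
bc: 1c undefined. 1c->0: no, bcbaa/abcbcb meet in 1. 1c->1: no, abcc/bcca meet in 1. 1c->2: no, c/abc meet in 2. 1c->3: ok.
ca: 2a undefined. 2a->0: ok.
cb: 2b undefined. 2b->0: no, caaaaa/cbcb meet in 0. 2b->1: no, b/cb meet in 1. 2b->2: no, c/cb meet in 2. 2b->3: ok.
cc: 2c undefined. 2c->0: ok.
bbc: 3c undefined. 3c->0: no, caaaaa/bcca meet in 0. 3c->1: no, abcc/bcca meet in 1. 3c->2: no, caaaaa/bcca meet in 0. 3c->3: no, abcc/abab meet in 3. Open state 4: 3c->4.
bca: 3a undefined. 3a->0: ok.
bcb: 3b undefined. 3b->0: ok.
bbcc: 4c undefined. 4c->0: no, caaaaa/bbcca meet in 0. 4c->1: no, b/bbcca meet in 1. 4c->2: no, caaaaa/bbcca meet in 0. 4c->3: no, caaaaa/bbcca meet in 0. 4c->4: ok.
bcca: 4a undefined. 4a->0: no, caaaaa/bcca meet in 0. 4a->1: no, b/bcca meet in 1. 4a->2: no, c/bcca meet in 2. 4a->3: ok.
cbcb: 4b undefined. 4b->0: no, caaaaa/cbcb meet in 0. 4b->1: no, b/cbcb meet in 1. 4b->2: no, c/cbcb meet in 2. 4b->3: ok.
All examples now run through 5 states with every (state, symbol) defined. Accept strings end in {0,1,2,4}, Reject strings end in {3}; accept={0,1,2,4}.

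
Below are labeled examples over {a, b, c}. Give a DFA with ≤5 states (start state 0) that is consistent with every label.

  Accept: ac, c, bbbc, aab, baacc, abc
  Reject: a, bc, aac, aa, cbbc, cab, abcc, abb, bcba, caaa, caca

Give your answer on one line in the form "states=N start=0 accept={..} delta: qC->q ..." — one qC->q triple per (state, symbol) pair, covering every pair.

states=4 start=0 accept={0,3} delta: 0a->1 0b->2 0c->0 1a->2 1b->1 1c->3 2a->1 2b->3 2c->1 3a->1 3b->0 3c->1

Grow the machine one transition at a time. Run the examples from 0; the earliest place one falls off (shortest prefix, ties alphabetical) gets sent to the lowest-numbered state that keeps every Accept/Reject pair distinguishable — a pair clashes when both reach the same state with identical unread suffix — and to a fresh state only if none does.
a: 0a undefined. 0a->0: no, ac/aac meet in 0 with "c" left. Open state 1: 0a->1.
b: 0b undefined. 0b->0: no, c/bc meet in 0 with "c" left. 0b->1: no, ac/bc meet in 1 with "c" left. Open state 2: 0b->2.
c: 0c undefined. 0c->0: ok.
aa: 1a undefined. 1a->0: no, c/aac meet in 0. 1a->1: no, ac/aac meet in 1 with "c" left. 1a->2: ok.
ab: 1b undefined. 1b->0: no, c/cab meet in 0. 1b->1: ok.
ac: 1c undefined. 1c->0: no, ac/abcc meet in 0. 1c->1: no, ac/a meet in 1. 1c->2: no, ac/aa meet in 2. Open state 3: 1c->3.
ba: 2a undefined. 2a->0: no, c/caaa meet in 0. 2a->1: ok.
bb: 2b undefined. 2b->0: no, c/cbbc meet in 0. 2b->1: no, ac/cbbc meet in 3. 2b->2: no, bbbc/bc meet in 2 with "c" left. 2b->3: ok.
bc: 2c undefined. 2c->0: no, c/bc meet in 0. 2c->1: ok.
bbb: 3b undefined. 3b->0: ok.
abcc: 3c undefined. 3c->0: no, c/cbbc meet in 0. 3c->1: ok.
caca: 3a undefined. 3a->0: no, c/caca meet in 0. 3a->1: ok.
All examples now run through 4 states with every (state, symbol) defined. Accept strings end in {0,3}, Reject strings end in {1,2}; accept={0,3}.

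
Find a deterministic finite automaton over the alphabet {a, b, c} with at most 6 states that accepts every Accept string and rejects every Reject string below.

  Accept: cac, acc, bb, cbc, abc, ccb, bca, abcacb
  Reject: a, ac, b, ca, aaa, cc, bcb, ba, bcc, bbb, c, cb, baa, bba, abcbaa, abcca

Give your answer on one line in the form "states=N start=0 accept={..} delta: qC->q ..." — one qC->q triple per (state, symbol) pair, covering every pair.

Fold the examples into a partial DFA from state 0: repeatedly fix the first undefined (state, symbol) met by the shortest-then-alphabetical prefix, trying targets in increasing order and rejecting any under which an Accept and a Reject string meet in one state with the same remainder; add a state when all current targets are rejected. Accepting states are where Accept strings end.
a: 0a undefined. 0a->0: no, acc/cc meet in 0 with "cc" left. Open state 1: 0a->1.
b: 0b undefined. 0b->0: no, bb/b meet in 0. 0b->1: no, acc/bcc meet in 1 with "cc" left. Open state 2: 0b->2.
c: 0c undefined. 0c->0: no, cac/ac meet in 1 with "c" left. 0c->1: ok.
aa: 1a undefined. 1a->0: no, cac/a meet in 1. 1a->1: no, cac/ac meet in 1 with "c" left. 1a->2: ok.
ab: 1b undefined. 1b->0: no, cbc/a meet in 1. 1b->1: no, cbc/ac meet in 1 with "c" left. 1b->2: ok.
ac: 1c undefined. 1c->0: no, acc/a meet in 1. 1c->1: no, acc/a meet in 1. 1c->2: ok.
ba: 2a undefined. 2a->0: ok.
bb: 2b undefined. 2b->0: no, bb/aaa meet in 0. 2b->1: no, bb/a meet in 1. 2b->2: no, bb/ac meet in 2. Open state 3: 2b->3.
bc: 2c undefined. 2c->0: no, cac/aaa meet in 0. 2c->1: no, cac/a meet in 1. 2c->2: no, cac/ac meet in 2. 2c->3: no, bca/bba meet in 3 with "a" left. Open state 4: 2c->4.
bba: 3a undefined. 3a->0: ok.
bbb: 3b undefined. 3b->0: ok.
bca: 4a undefined. 4a->0: no, bca/aaa meet in 0. 4a->1: no, bca/a meet in 1. 4a->2: no, bca/ac meet in 2. 4a->3: ok.
bcb: 4b undefined. 4b->0: ok.
bcc: 4c undefined. 4c->0: ok.
abcac: 3c undefined. 3c->0: no, abcacb/ac meet in 2. 3c->1: no, abcacb/ac meet in 2. 3c->2: ok.
All examples now run through 5 states with every (state, symbol) defined. Accept strings end in {3,4}, Reject strings end in {0,1,2}; accept={3,4}.

states=5 start=0 accept={3,4} delta: 0a->1 0b->2 0c->1 1a->2 1b->2 1c->2 2a->0 2b->3 2c->4 3a->0 3b->0 3c->2 4a->3 4b->0 4c->0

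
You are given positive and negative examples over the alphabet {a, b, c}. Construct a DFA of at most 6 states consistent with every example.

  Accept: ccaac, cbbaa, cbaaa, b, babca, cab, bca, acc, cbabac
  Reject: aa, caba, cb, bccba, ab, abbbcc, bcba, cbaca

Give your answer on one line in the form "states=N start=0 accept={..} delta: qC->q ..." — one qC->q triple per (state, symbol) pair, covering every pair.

Fold the examples into a partial DFA from state 0: repeatedly fix the first undefined (state, symbol) met by the shortest-then-alphabetical prefix, trying targets in increasing order and rejecting any under which an Accept and a Reject string meet in one state with the same remainder; add a state when all current targets are rejected. Accepting states are where Accept strings end.
a: 0a undefined. 0a->0: no, b/ab meet in 0 with "b" left. Open state 1: 0a->1.
b: 0b undefined. 0b->0: ok.
c: 0c undefined. 0c->0: no, cbbaa/aa meet in 1 with "a" left. 0c->1: no, bca/aa meet in 1 with "a" left. Open state 2: 0c->2.
aa: 1a undefined. 1a->0: no, b/aa meet in 0. 1a->1: ok.
ab: 1b undefined. 1b->0: no, b/ab meet in 0. 1b->1: no, acc/abbbcc meet in 1 with "cc" left. 1b->2: ok.
ac: 1c undefined. 1c->0: no, acc/ab meet in 2. 1c->1: no, acc/aa meet in 1. 1c->2: ok.
ca: 2a undefined. 2a->0: ok.
cb: 2b undefined. 2b->0: no, cbbaa/aa meet in 1. 2b->1: no, cbbaa/aa meet in 1. 2b->2: no, cbbaa/aa meet in 1. Open state 3: 2b->3.
cc: 2c undefined. 2c->0: no, ccaac/ab meet in 2. 2c->1: no, ccaac/ab meet in 2. 2c->2: no, ccaac/ab meet in 2. 2c->3: no, babca/bcba meet in 3 with "a" left. Open state 4: 2c->4.
cba: 3a undefined. 3a->0: no, cbaaa/aa meet in 1. 3a->1: no, cbaaa/aa meet in 1. 3a->2: no, cbaaa/aa meet in 1. 3a->3: no, cbaaa/cb meet in 3. 3a->4: no, acc/bcba meet in 4. Open state 5: 3a->5.
cbb: 3b undefined. 3b->0: no, cbbaa/aa meet in 1. 3b->1: no, cbbaa/aa meet in 1. 3b->2: no, cbbaa/aa meet in 1. 3b->3: ok.
cca: 4a undefined. 4a->0: no, ccaac/ab meet in 2. 4a->1: no, ccaac/ab meet in 2. 4a->2: no, ccaac/ab meet in 2. 4a->3: no, babca/cb meet in 3. 4a->4: ok.
bccb: 4b undefined. 4b->0: ok.
cbaa: 5a undefined. 5a->0: no, cbaaa/aa meet in 1. 5a->1: no, cbbaa/aa meet in 1. 5a->2: no, cbbaa/ab meet in 2. 5a->3: no, cbbaa/cb meet in 3. 5a->4: ok.
cbab: 5b undefined. 5b->0: no, cbabac/ab meet in 2. 5b->1: no, cbabac/ab meet in 2. 5b->2: no, cbabac/ab meet in 2. 5b->3: ok.
cbac: 5c undefined. 5c->0: ok.
abbbc: 3c undefined. 3c->0: ok.
ccaac: 4c undefined. 4c->0: ok.
All examples now run through 6 states with every (state, symbol) defined. Accept strings end in {0,4}, Reject strings end in {1,2,3,5}; accept={0,4}.

states=6 start=0 accept={0,4} delta: 0a->1 0b->0 0c->2 1a->1 1b->2 1c->2 2a->0 2b->3 2c->4 3a->5 3b->3 3c->0 4a->4 4b->0 4c->0 5a->4 5b->3 5c->0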